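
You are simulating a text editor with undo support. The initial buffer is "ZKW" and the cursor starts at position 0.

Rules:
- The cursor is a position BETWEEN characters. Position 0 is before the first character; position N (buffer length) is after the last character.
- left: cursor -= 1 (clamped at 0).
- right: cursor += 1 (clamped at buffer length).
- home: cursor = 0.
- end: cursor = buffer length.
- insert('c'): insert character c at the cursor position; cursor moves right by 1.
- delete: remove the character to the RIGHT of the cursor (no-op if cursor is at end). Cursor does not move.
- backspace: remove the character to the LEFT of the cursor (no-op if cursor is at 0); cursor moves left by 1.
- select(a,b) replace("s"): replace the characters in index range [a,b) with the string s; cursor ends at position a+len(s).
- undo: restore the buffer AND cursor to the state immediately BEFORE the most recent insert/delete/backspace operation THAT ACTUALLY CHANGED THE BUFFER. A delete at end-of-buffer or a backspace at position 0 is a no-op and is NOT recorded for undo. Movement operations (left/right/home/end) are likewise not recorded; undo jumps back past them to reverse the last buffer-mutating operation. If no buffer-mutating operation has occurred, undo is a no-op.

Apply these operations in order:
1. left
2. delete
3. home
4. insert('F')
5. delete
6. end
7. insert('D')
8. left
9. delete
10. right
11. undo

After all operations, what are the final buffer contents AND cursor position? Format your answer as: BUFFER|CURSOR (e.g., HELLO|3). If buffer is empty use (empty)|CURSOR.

Answer: FWD|2

Derivation:
After op 1 (left): buf='ZKW' cursor=0
After op 2 (delete): buf='KW' cursor=0
After op 3 (home): buf='KW' cursor=0
After op 4 (insert('F')): buf='FKW' cursor=1
After op 5 (delete): buf='FW' cursor=1
After op 6 (end): buf='FW' cursor=2
After op 7 (insert('D')): buf='FWD' cursor=3
After op 8 (left): buf='FWD' cursor=2
After op 9 (delete): buf='FW' cursor=2
After op 10 (right): buf='FW' cursor=2
After op 11 (undo): buf='FWD' cursor=2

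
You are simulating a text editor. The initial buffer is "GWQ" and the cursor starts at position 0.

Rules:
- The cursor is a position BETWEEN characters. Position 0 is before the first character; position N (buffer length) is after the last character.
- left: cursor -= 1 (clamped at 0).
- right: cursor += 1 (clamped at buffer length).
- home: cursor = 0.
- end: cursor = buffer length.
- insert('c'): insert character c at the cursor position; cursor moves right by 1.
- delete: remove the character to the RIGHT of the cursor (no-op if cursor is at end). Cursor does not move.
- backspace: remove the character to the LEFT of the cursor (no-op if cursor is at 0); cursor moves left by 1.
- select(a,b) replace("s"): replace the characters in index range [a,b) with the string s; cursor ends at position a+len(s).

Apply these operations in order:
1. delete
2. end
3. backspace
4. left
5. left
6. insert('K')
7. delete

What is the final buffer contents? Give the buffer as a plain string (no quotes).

Answer: K

Derivation:
After op 1 (delete): buf='WQ' cursor=0
After op 2 (end): buf='WQ' cursor=2
After op 3 (backspace): buf='W' cursor=1
After op 4 (left): buf='W' cursor=0
After op 5 (left): buf='W' cursor=0
After op 6 (insert('K')): buf='KW' cursor=1
After op 7 (delete): buf='K' cursor=1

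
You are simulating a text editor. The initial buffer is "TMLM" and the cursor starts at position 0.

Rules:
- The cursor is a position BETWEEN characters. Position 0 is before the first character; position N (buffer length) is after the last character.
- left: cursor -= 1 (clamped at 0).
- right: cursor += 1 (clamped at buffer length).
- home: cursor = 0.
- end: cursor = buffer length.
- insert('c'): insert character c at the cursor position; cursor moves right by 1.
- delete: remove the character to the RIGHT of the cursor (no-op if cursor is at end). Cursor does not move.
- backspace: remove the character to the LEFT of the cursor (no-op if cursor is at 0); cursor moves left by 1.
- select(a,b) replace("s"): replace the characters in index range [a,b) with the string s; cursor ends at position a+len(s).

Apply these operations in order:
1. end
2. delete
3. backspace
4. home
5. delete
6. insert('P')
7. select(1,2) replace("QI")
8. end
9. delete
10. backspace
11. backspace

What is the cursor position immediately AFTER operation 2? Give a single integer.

Answer: 4

Derivation:
After op 1 (end): buf='TMLM' cursor=4
After op 2 (delete): buf='TMLM' cursor=4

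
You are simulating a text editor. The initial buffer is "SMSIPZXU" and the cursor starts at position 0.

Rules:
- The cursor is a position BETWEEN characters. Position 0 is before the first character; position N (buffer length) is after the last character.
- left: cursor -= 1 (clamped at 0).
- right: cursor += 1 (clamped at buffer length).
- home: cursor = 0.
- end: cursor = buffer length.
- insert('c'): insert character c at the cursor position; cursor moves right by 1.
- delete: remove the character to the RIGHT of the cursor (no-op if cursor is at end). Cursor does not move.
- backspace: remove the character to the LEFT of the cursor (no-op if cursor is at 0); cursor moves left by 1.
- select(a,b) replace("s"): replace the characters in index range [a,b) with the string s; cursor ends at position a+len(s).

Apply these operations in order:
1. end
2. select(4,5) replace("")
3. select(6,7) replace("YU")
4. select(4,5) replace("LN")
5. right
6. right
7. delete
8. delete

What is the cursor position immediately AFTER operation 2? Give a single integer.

Answer: 4

Derivation:
After op 1 (end): buf='SMSIPZXU' cursor=8
After op 2 (select(4,5) replace("")): buf='SMSIZXU' cursor=4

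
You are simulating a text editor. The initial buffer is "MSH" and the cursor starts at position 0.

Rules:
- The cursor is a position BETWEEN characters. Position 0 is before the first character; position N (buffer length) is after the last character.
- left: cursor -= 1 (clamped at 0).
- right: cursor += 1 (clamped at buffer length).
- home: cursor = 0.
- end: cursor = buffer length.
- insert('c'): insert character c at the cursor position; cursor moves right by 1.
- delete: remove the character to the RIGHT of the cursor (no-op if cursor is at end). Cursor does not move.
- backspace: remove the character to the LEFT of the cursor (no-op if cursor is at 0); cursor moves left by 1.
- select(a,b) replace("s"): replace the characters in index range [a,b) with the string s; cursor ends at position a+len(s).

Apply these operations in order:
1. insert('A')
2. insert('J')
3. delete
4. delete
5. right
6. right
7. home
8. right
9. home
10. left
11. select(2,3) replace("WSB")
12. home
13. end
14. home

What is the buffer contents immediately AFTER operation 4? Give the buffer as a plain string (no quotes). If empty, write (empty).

Answer: AJH

Derivation:
After op 1 (insert('A')): buf='AMSH' cursor=1
After op 2 (insert('J')): buf='AJMSH' cursor=2
After op 3 (delete): buf='AJSH' cursor=2
After op 4 (delete): buf='AJH' cursor=2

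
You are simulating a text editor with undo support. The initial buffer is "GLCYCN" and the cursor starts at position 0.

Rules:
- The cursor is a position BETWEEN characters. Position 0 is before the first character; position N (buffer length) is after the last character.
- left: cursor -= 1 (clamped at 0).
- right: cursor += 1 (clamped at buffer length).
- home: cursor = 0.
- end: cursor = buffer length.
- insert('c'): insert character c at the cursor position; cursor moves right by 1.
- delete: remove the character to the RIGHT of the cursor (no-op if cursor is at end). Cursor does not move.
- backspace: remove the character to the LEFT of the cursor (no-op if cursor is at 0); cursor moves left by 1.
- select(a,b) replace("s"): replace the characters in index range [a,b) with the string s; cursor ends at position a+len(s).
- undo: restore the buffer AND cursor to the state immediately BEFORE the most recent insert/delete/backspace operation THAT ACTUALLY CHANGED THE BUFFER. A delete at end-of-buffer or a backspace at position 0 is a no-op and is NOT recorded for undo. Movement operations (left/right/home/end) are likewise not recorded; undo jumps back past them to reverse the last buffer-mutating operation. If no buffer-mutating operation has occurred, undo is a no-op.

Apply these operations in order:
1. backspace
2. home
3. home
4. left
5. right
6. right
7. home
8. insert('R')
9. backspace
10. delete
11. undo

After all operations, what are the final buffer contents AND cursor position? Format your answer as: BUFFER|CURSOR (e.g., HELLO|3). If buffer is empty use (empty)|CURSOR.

After op 1 (backspace): buf='GLCYCN' cursor=0
After op 2 (home): buf='GLCYCN' cursor=0
After op 3 (home): buf='GLCYCN' cursor=0
After op 4 (left): buf='GLCYCN' cursor=0
After op 5 (right): buf='GLCYCN' cursor=1
After op 6 (right): buf='GLCYCN' cursor=2
After op 7 (home): buf='GLCYCN' cursor=0
After op 8 (insert('R')): buf='RGLCYCN' cursor=1
After op 9 (backspace): buf='GLCYCN' cursor=0
After op 10 (delete): buf='LCYCN' cursor=0
After op 11 (undo): buf='GLCYCN' cursor=0

Answer: GLCYCN|0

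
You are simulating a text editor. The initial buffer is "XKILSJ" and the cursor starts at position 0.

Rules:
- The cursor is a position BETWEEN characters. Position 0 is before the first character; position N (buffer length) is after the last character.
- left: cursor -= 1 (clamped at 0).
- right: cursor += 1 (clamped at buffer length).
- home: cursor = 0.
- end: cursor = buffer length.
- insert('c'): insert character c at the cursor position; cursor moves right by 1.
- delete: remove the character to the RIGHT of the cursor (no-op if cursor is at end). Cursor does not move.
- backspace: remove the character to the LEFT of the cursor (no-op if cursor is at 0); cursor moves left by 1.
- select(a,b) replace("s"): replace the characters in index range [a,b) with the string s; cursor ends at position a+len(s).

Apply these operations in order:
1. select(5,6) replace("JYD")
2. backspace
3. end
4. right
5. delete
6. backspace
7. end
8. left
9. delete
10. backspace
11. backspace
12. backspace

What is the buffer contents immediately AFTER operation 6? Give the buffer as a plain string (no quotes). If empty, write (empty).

After op 1 (select(5,6) replace("JYD")): buf='XKILSJYD' cursor=8
After op 2 (backspace): buf='XKILSJY' cursor=7
After op 3 (end): buf='XKILSJY' cursor=7
After op 4 (right): buf='XKILSJY' cursor=7
After op 5 (delete): buf='XKILSJY' cursor=7
After op 6 (backspace): buf='XKILSJ' cursor=6

Answer: XKILSJ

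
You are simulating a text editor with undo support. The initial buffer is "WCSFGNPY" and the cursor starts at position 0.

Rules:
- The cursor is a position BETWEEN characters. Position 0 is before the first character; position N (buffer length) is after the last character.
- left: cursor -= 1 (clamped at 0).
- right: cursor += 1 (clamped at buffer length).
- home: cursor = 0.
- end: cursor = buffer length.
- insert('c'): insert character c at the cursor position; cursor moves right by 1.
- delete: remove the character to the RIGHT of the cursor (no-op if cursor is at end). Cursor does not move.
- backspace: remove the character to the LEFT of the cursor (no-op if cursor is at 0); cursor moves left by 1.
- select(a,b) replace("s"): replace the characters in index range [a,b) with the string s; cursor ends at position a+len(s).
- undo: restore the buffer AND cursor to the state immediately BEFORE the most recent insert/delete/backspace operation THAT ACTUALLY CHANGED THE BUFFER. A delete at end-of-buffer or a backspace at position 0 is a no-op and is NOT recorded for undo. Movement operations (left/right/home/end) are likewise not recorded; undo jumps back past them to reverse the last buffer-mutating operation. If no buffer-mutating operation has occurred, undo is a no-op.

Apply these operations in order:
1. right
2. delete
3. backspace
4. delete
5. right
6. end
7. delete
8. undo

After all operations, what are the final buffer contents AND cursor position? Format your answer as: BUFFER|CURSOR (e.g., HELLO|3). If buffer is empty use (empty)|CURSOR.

Answer: SFGNPY|0

Derivation:
After op 1 (right): buf='WCSFGNPY' cursor=1
After op 2 (delete): buf='WSFGNPY' cursor=1
After op 3 (backspace): buf='SFGNPY' cursor=0
After op 4 (delete): buf='FGNPY' cursor=0
After op 5 (right): buf='FGNPY' cursor=1
After op 6 (end): buf='FGNPY' cursor=5
After op 7 (delete): buf='FGNPY' cursor=5
After op 8 (undo): buf='SFGNPY' cursor=0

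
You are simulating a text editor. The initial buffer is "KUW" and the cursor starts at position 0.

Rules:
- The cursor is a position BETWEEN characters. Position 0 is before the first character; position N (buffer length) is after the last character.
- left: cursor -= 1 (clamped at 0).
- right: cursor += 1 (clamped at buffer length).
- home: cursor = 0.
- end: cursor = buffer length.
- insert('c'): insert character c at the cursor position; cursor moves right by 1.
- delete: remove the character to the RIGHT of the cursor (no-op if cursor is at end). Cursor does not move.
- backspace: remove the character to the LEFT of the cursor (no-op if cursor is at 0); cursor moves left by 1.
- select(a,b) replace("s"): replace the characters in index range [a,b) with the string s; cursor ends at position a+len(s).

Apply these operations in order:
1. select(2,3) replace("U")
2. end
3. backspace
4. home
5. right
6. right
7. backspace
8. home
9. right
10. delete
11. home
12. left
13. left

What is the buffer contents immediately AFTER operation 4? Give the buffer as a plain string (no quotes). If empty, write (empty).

After op 1 (select(2,3) replace("U")): buf='KUU' cursor=3
After op 2 (end): buf='KUU' cursor=3
After op 3 (backspace): buf='KU' cursor=2
After op 4 (home): buf='KU' cursor=0

Answer: KU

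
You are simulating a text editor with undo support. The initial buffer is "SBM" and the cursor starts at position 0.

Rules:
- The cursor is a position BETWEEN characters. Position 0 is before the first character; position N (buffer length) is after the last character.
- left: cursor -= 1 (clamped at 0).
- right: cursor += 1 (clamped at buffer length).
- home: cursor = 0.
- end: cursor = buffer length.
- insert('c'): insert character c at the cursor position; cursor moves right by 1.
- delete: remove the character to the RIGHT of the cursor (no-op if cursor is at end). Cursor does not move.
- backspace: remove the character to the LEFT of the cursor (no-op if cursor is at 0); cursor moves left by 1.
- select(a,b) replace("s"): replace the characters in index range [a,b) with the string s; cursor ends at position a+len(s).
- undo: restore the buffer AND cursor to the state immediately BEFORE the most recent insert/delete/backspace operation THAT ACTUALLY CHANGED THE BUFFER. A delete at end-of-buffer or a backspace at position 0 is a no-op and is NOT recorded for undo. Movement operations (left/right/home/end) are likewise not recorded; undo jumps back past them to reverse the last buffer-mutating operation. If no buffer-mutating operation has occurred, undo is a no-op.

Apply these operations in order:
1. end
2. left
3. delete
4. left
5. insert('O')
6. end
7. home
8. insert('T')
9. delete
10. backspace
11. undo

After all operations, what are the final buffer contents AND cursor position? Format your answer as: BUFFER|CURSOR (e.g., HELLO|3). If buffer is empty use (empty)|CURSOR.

Answer: TOB|1

Derivation:
After op 1 (end): buf='SBM' cursor=3
After op 2 (left): buf='SBM' cursor=2
After op 3 (delete): buf='SB' cursor=2
After op 4 (left): buf='SB' cursor=1
After op 5 (insert('O')): buf='SOB' cursor=2
After op 6 (end): buf='SOB' cursor=3
After op 7 (home): buf='SOB' cursor=0
After op 8 (insert('T')): buf='TSOB' cursor=1
After op 9 (delete): buf='TOB' cursor=1
After op 10 (backspace): buf='OB' cursor=0
After op 11 (undo): buf='TOB' cursor=1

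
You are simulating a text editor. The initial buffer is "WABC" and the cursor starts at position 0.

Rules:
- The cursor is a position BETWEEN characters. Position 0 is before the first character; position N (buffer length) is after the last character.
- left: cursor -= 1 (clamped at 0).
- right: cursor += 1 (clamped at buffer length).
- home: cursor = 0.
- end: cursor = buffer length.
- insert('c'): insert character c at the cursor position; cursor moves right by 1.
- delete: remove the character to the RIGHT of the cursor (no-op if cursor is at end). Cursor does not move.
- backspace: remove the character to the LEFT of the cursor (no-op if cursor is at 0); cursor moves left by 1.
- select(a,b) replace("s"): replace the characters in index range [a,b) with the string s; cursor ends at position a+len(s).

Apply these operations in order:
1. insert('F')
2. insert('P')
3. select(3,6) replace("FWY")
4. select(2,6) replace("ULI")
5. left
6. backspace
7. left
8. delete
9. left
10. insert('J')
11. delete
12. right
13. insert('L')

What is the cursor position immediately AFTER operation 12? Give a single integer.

Answer: 3

Derivation:
After op 1 (insert('F')): buf='FWABC' cursor=1
After op 2 (insert('P')): buf='FPWABC' cursor=2
After op 3 (select(3,6) replace("FWY")): buf='FPWFWY' cursor=6
After op 4 (select(2,6) replace("ULI")): buf='FPULI' cursor=5
After op 5 (left): buf='FPULI' cursor=4
After op 6 (backspace): buf='FPUI' cursor=3
After op 7 (left): buf='FPUI' cursor=2
After op 8 (delete): buf='FPI' cursor=2
After op 9 (left): buf='FPI' cursor=1
After op 10 (insert('J')): buf='FJPI' cursor=2
After op 11 (delete): buf='FJI' cursor=2
After op 12 (right): buf='FJI' cursor=3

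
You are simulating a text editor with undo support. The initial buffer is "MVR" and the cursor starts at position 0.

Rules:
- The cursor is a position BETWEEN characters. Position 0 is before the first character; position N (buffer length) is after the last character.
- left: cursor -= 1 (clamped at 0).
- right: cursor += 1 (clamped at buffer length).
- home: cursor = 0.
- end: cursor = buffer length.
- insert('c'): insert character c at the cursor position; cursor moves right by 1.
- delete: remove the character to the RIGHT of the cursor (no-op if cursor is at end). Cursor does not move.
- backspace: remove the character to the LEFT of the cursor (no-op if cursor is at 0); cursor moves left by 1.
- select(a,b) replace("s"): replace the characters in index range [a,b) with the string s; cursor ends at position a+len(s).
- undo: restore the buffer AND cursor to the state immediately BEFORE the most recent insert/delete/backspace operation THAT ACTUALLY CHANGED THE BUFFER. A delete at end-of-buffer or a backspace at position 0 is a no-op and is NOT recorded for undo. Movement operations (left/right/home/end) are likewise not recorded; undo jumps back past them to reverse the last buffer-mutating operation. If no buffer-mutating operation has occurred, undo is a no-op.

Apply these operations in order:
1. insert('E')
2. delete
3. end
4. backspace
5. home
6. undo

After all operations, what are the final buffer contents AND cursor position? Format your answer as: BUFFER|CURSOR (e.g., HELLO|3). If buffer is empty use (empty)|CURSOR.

After op 1 (insert('E')): buf='EMVR' cursor=1
After op 2 (delete): buf='EVR' cursor=1
After op 3 (end): buf='EVR' cursor=3
After op 4 (backspace): buf='EV' cursor=2
After op 5 (home): buf='EV' cursor=0
After op 6 (undo): buf='EVR' cursor=3

Answer: EVR|3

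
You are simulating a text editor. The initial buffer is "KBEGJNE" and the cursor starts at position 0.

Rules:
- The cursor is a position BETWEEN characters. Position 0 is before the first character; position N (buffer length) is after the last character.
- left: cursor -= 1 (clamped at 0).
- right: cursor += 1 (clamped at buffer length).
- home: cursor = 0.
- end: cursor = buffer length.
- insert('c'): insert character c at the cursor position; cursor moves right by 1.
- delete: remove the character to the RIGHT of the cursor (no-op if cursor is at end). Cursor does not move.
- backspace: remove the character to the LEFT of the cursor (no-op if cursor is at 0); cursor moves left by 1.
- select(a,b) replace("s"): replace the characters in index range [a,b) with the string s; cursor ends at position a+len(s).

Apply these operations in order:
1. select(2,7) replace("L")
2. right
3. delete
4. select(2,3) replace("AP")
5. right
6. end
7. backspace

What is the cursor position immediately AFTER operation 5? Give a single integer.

After op 1 (select(2,7) replace("L")): buf='KBL' cursor=3
After op 2 (right): buf='KBL' cursor=3
After op 3 (delete): buf='KBL' cursor=3
After op 4 (select(2,3) replace("AP")): buf='KBAP' cursor=4
After op 5 (right): buf='KBAP' cursor=4

Answer: 4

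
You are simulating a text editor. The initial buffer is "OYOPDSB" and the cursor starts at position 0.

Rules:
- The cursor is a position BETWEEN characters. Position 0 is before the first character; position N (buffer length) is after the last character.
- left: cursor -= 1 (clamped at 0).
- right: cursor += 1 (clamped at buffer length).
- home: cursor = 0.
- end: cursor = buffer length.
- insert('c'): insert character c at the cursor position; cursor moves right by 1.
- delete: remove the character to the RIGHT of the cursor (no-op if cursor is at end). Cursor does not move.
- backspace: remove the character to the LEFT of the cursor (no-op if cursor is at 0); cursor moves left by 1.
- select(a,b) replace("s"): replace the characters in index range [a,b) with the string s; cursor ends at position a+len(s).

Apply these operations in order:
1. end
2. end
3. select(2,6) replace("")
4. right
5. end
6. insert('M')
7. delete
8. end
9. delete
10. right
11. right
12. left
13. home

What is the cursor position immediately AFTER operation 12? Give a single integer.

Answer: 3

Derivation:
After op 1 (end): buf='OYOPDSB' cursor=7
After op 2 (end): buf='OYOPDSB' cursor=7
After op 3 (select(2,6) replace("")): buf='OYB' cursor=2
After op 4 (right): buf='OYB' cursor=3
After op 5 (end): buf='OYB' cursor=3
After op 6 (insert('M')): buf='OYBM' cursor=4
After op 7 (delete): buf='OYBM' cursor=4
After op 8 (end): buf='OYBM' cursor=4
After op 9 (delete): buf='OYBM' cursor=4
After op 10 (right): buf='OYBM' cursor=4
After op 11 (right): buf='OYBM' cursor=4
After op 12 (left): buf='OYBM' cursor=3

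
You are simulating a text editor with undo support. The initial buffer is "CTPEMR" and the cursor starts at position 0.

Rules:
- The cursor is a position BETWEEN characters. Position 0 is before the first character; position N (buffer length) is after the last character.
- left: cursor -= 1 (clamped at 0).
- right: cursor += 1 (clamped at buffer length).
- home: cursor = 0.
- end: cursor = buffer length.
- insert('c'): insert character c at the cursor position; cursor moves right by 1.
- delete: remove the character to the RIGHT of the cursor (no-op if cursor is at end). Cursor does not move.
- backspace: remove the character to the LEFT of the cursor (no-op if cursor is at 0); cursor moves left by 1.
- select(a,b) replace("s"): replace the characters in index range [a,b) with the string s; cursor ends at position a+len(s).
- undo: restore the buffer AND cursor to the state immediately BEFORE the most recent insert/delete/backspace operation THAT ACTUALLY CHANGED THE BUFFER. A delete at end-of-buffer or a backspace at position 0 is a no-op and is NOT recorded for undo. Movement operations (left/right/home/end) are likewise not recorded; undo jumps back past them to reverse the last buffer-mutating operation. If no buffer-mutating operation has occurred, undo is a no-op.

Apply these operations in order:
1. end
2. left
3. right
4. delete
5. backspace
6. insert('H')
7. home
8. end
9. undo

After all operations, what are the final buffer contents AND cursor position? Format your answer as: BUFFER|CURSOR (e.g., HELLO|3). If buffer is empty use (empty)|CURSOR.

Answer: CTPEM|5

Derivation:
After op 1 (end): buf='CTPEMR' cursor=6
After op 2 (left): buf='CTPEMR' cursor=5
After op 3 (right): buf='CTPEMR' cursor=6
After op 4 (delete): buf='CTPEMR' cursor=6
After op 5 (backspace): buf='CTPEM' cursor=5
After op 6 (insert('H')): buf='CTPEMH' cursor=6
After op 7 (home): buf='CTPEMH' cursor=0
After op 8 (end): buf='CTPEMH' cursor=6
After op 9 (undo): buf='CTPEM' cursor=5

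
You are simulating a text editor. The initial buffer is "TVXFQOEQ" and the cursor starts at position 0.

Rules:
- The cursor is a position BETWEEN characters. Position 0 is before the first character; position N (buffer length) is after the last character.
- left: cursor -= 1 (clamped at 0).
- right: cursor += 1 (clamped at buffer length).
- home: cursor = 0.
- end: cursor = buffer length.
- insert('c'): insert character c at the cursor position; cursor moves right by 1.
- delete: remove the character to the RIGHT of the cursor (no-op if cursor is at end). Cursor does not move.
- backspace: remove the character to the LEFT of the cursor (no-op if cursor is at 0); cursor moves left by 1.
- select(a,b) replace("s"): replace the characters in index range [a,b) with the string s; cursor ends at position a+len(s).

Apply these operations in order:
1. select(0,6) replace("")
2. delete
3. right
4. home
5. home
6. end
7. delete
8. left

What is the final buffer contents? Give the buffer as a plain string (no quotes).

After op 1 (select(0,6) replace("")): buf='EQ' cursor=0
After op 2 (delete): buf='Q' cursor=0
After op 3 (right): buf='Q' cursor=1
After op 4 (home): buf='Q' cursor=0
After op 5 (home): buf='Q' cursor=0
After op 6 (end): buf='Q' cursor=1
After op 7 (delete): buf='Q' cursor=1
After op 8 (left): buf='Q' cursor=0

Answer: Q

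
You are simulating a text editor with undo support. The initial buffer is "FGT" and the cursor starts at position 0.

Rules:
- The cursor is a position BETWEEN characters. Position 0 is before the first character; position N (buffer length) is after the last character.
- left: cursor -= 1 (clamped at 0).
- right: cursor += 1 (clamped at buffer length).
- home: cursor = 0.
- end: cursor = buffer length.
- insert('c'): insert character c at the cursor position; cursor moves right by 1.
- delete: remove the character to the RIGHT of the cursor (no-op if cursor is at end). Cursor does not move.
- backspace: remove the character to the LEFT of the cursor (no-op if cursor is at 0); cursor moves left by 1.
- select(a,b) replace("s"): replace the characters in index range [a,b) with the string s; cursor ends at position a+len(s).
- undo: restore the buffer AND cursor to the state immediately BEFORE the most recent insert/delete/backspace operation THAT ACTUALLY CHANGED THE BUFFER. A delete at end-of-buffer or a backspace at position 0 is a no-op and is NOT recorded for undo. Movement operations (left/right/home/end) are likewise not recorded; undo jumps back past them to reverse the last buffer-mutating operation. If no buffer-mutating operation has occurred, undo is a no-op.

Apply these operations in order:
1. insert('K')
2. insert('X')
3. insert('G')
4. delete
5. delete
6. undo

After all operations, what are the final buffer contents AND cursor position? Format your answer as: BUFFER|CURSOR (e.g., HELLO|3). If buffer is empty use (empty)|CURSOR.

Answer: KXGGT|3

Derivation:
After op 1 (insert('K')): buf='KFGT' cursor=1
After op 2 (insert('X')): buf='KXFGT' cursor=2
After op 3 (insert('G')): buf='KXGFGT' cursor=3
After op 4 (delete): buf='KXGGT' cursor=3
After op 5 (delete): buf='KXGT' cursor=3
After op 6 (undo): buf='KXGGT' cursor=3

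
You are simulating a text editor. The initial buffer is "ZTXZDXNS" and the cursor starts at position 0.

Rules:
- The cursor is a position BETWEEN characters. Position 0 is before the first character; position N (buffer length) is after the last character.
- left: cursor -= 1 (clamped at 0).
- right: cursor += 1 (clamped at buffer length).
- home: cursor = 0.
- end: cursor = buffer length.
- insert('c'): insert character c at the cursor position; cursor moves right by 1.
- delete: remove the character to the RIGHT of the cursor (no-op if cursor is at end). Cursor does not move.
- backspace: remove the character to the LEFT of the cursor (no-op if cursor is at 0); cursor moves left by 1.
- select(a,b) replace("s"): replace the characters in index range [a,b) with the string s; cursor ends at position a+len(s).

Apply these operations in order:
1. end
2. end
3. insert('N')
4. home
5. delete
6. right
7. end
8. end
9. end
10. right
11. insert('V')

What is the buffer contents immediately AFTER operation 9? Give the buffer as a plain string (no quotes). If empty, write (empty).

After op 1 (end): buf='ZTXZDXNS' cursor=8
After op 2 (end): buf='ZTXZDXNS' cursor=8
After op 3 (insert('N')): buf='ZTXZDXNSN' cursor=9
After op 4 (home): buf='ZTXZDXNSN' cursor=0
After op 5 (delete): buf='TXZDXNSN' cursor=0
After op 6 (right): buf='TXZDXNSN' cursor=1
After op 7 (end): buf='TXZDXNSN' cursor=8
After op 8 (end): buf='TXZDXNSN' cursor=8
After op 9 (end): buf='TXZDXNSN' cursor=8

Answer: TXZDXNSN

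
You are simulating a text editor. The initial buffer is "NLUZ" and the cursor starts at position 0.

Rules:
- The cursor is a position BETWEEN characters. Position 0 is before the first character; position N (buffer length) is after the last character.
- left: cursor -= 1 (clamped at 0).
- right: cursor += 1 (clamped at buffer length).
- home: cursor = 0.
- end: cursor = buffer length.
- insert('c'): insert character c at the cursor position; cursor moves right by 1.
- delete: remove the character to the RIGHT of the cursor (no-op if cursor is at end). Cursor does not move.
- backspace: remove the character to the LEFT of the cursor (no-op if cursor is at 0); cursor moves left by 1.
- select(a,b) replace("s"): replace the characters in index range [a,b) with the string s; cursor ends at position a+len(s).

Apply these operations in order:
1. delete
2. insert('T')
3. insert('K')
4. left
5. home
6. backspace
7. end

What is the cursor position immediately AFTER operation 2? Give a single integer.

Answer: 1

Derivation:
After op 1 (delete): buf='LUZ' cursor=0
After op 2 (insert('T')): buf='TLUZ' cursor=1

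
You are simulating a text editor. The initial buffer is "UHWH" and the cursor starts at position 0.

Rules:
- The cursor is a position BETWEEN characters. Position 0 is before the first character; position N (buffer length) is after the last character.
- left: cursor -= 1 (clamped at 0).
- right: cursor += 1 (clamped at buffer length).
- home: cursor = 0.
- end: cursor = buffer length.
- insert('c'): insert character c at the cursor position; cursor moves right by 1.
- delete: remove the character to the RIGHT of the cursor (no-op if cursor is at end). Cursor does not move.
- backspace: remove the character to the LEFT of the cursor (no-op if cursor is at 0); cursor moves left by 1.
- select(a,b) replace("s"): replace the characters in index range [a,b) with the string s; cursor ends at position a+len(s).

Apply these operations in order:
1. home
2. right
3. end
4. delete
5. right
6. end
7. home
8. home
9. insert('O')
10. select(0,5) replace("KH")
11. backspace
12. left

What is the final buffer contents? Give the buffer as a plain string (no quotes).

After op 1 (home): buf='UHWH' cursor=0
After op 2 (right): buf='UHWH' cursor=1
After op 3 (end): buf='UHWH' cursor=4
After op 4 (delete): buf='UHWH' cursor=4
After op 5 (right): buf='UHWH' cursor=4
After op 6 (end): buf='UHWH' cursor=4
After op 7 (home): buf='UHWH' cursor=0
After op 8 (home): buf='UHWH' cursor=0
After op 9 (insert('O')): buf='OUHWH' cursor=1
After op 10 (select(0,5) replace("KH")): buf='KH' cursor=2
After op 11 (backspace): buf='K' cursor=1
After op 12 (left): buf='K' cursor=0

Answer: K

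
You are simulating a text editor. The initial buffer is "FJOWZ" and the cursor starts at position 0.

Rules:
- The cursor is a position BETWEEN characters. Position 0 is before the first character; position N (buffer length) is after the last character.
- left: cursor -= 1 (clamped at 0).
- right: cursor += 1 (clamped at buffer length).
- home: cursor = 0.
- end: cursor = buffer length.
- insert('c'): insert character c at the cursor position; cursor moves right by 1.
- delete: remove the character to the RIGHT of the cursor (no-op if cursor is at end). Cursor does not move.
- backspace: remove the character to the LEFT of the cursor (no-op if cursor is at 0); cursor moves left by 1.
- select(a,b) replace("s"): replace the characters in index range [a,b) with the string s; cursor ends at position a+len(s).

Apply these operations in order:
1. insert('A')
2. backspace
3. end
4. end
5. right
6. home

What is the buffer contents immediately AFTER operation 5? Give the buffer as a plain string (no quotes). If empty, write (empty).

After op 1 (insert('A')): buf='AFJOWZ' cursor=1
After op 2 (backspace): buf='FJOWZ' cursor=0
After op 3 (end): buf='FJOWZ' cursor=5
After op 4 (end): buf='FJOWZ' cursor=5
After op 5 (right): buf='FJOWZ' cursor=5

Answer: FJOWZ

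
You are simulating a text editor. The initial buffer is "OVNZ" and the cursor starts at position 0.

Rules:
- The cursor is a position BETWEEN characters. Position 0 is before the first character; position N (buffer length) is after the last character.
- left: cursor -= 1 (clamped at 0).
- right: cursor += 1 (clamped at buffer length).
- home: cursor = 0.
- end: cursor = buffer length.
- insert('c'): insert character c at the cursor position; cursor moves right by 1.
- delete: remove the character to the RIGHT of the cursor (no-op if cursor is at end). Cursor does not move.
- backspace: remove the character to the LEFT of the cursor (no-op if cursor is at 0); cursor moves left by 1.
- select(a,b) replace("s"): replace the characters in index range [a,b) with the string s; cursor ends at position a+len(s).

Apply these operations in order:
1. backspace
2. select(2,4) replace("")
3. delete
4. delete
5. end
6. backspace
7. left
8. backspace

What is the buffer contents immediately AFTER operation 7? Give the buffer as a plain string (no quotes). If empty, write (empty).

After op 1 (backspace): buf='OVNZ' cursor=0
After op 2 (select(2,4) replace("")): buf='OV' cursor=2
After op 3 (delete): buf='OV' cursor=2
After op 4 (delete): buf='OV' cursor=2
After op 5 (end): buf='OV' cursor=2
After op 6 (backspace): buf='O' cursor=1
After op 7 (left): buf='O' cursor=0

Answer: O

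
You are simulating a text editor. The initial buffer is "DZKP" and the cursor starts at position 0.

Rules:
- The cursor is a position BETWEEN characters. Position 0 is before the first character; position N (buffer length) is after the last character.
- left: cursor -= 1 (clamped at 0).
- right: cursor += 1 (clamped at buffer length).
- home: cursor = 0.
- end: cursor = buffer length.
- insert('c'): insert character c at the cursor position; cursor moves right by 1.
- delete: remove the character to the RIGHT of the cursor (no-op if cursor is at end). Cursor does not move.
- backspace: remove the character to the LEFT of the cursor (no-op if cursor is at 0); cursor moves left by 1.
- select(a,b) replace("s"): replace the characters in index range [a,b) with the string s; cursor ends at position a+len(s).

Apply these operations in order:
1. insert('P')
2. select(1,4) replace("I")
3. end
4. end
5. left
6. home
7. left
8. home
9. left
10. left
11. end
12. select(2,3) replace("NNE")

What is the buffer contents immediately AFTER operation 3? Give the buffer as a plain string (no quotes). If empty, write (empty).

Answer: PIP

Derivation:
After op 1 (insert('P')): buf='PDZKP' cursor=1
After op 2 (select(1,4) replace("I")): buf='PIP' cursor=2
After op 3 (end): buf='PIP' cursor=3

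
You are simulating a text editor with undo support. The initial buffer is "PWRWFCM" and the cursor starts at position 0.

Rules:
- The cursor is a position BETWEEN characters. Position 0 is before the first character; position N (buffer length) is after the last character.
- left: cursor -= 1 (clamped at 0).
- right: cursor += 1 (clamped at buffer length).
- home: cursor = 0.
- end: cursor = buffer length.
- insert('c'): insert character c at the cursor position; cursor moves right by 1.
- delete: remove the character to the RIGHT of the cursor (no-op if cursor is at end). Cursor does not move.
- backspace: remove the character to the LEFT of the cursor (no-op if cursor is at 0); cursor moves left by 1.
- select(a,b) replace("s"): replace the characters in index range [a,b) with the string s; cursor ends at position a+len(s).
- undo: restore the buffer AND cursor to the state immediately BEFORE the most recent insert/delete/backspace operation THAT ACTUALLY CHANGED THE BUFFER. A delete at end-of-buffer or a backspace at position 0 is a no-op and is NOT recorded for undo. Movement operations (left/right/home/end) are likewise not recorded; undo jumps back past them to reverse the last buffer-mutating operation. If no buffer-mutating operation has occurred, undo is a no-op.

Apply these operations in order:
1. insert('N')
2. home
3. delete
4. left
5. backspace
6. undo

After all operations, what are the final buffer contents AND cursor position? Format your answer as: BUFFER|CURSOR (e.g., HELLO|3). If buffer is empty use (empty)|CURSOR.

After op 1 (insert('N')): buf='NPWRWFCM' cursor=1
After op 2 (home): buf='NPWRWFCM' cursor=0
After op 3 (delete): buf='PWRWFCM' cursor=0
After op 4 (left): buf='PWRWFCM' cursor=0
After op 5 (backspace): buf='PWRWFCM' cursor=0
After op 6 (undo): buf='NPWRWFCM' cursor=0

Answer: NPWRWFCM|0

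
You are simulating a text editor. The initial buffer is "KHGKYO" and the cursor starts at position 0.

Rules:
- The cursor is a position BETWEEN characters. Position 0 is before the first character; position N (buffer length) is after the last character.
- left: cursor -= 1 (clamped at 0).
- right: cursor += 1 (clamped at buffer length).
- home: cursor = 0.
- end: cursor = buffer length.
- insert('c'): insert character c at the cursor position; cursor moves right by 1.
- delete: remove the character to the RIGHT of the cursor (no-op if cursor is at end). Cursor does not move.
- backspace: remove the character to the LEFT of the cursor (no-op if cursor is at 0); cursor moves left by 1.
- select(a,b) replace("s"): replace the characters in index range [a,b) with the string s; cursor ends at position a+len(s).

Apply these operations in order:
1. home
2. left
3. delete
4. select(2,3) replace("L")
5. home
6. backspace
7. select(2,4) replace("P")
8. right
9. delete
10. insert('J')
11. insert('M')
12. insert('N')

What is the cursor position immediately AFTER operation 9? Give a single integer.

Answer: 4

Derivation:
After op 1 (home): buf='KHGKYO' cursor=0
After op 2 (left): buf='KHGKYO' cursor=0
After op 3 (delete): buf='HGKYO' cursor=0
After op 4 (select(2,3) replace("L")): buf='HGLYO' cursor=3
After op 5 (home): buf='HGLYO' cursor=0
After op 6 (backspace): buf='HGLYO' cursor=0
After op 7 (select(2,4) replace("P")): buf='HGPO' cursor=3
After op 8 (right): buf='HGPO' cursor=4
After op 9 (delete): buf='HGPO' cursor=4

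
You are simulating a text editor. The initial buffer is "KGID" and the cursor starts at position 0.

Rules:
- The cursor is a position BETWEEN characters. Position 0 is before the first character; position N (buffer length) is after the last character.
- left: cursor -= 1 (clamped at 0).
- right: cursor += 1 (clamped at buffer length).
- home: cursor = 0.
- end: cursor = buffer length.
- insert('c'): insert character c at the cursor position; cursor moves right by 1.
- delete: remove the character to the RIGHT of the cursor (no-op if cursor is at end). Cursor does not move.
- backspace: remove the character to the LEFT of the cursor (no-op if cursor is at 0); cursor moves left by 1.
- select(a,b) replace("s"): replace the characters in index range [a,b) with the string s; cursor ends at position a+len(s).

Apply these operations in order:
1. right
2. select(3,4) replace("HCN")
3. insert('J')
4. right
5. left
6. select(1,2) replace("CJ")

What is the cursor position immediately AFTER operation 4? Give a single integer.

After op 1 (right): buf='KGID' cursor=1
After op 2 (select(3,4) replace("HCN")): buf='KGIHCN' cursor=6
After op 3 (insert('J')): buf='KGIHCNJ' cursor=7
After op 4 (right): buf='KGIHCNJ' cursor=7

Answer: 7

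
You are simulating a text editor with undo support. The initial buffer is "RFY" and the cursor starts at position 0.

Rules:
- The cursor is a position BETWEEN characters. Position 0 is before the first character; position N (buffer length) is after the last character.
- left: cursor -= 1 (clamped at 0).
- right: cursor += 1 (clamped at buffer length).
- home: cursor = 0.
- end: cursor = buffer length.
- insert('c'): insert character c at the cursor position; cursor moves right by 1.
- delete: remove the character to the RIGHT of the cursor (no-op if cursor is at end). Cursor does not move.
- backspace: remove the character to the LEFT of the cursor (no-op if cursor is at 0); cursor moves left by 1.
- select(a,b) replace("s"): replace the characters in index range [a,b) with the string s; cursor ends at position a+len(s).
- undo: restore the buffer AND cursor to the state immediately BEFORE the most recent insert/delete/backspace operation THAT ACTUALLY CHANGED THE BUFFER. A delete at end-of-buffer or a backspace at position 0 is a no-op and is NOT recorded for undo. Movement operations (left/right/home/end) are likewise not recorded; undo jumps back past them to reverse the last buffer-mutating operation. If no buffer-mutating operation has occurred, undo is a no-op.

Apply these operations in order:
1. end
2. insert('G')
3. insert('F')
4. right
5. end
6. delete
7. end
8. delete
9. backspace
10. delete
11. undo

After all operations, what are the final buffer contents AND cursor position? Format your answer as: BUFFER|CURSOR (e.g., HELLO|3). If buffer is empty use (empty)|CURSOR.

After op 1 (end): buf='RFY' cursor=3
After op 2 (insert('G')): buf='RFYG' cursor=4
After op 3 (insert('F')): buf='RFYGF' cursor=5
After op 4 (right): buf='RFYGF' cursor=5
After op 5 (end): buf='RFYGF' cursor=5
After op 6 (delete): buf='RFYGF' cursor=5
After op 7 (end): buf='RFYGF' cursor=5
After op 8 (delete): buf='RFYGF' cursor=5
After op 9 (backspace): buf='RFYG' cursor=4
After op 10 (delete): buf='RFYG' cursor=4
After op 11 (undo): buf='RFYGF' cursor=5

Answer: RFYGF|5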